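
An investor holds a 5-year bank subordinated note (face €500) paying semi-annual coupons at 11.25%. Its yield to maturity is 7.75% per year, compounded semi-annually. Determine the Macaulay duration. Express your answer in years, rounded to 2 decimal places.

4.03 years

Periodic yield y = 0.03875. Discount each cash flow and weight by its period:
  t   CF        PV=CF/(1+0.03875)^t    t·PV
  1       28.125        27.0758        27.0758
  2       28.125        26.0658        52.1315
  3       28.125        25.0934        75.2802
  4       28.125        24.1573        96.6292
  5       28.125        23.2561       116.2806
  6       28.125        22.3886       134.3314
  7       28.125        21.5534       150.8736
  8       28.125        20.7493       165.9947
  9       28.125        19.9753       179.7777
  10     528.125       361.0991     3,610.9906
  Σ                    571.4140     4,609.3653
Price P = Σ PV = 571.4140.
Macaulay duration = Σ(t·PV) / P = 4,609.3653 / 571.4140 = 8.06659 half-year periods.
In years: 8.06659 / 2 = 4.03330 years.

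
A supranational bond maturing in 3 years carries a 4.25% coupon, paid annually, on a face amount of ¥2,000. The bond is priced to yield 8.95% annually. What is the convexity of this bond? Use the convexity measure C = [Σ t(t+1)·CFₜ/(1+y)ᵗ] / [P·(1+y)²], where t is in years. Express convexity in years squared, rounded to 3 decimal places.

9.531

With y = 0.0895:
  t   CF        PV=CF/(1+0.0895)^t    t·PV        t(t+1)·PV
  1        85.00        78.0174        78.0174         156.0349
  2        85.00        71.6085       143.2170         429.6509
  3     2,085.00     1,612.2202     4,836.6606      19,346.6423
  Σ                  1,761.8461     5,057.8950      19,932.3280
P = 1,761.8461.
Convexity = Σ t(t+1)·PV / [P·(1+y)²] = 19,932.3280 / (1,761.8461 × 1.187010) = 9.53094.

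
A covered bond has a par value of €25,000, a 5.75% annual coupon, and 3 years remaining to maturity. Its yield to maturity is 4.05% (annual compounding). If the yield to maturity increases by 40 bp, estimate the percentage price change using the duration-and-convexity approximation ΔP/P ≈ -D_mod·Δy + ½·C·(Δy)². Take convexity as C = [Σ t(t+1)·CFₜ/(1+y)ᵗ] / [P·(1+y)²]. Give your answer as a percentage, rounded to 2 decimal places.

With y = 0.0405:
  t   CF        PV=CF/(1+0.0405)^t    t·PV        t(t+1)·PV
  1     1,437.50     1,381.5473     1,381.5473       2,763.0947
  2     1,437.50     1,327.7725     2,655.5451       7,966.6353
  3    26,437.50    23,468.9755    70,406.9264     281,627.7057
  Σ                 26,178.2954    74,444.0188     292,357.4356
P = 26,178.2954; D_Mac = 2.84373 yrs; D_mod = 2.73304 yrs; C = 10.31546.
Duration effect: -2.73304 × (+0.004) = -0.010932
Convexity effect: 0.5 × 10.31546 × (0.004)² = +0.0000825
ΔP/P ≈ -0.010932 + 0.0000825 = -0.010850 = -1.0850%.

-1.08%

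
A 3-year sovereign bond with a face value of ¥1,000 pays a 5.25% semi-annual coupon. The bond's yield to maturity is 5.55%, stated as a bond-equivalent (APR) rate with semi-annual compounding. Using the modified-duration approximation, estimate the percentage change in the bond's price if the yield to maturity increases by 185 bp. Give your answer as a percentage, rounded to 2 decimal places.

Periodic yield y = 0.02775. Modified duration first:
  t   CF        PV=CF/(1+0.02775)^t    t·PV
  1        26.25        25.5412        25.5412
  2        26.25        24.8516        49.7032
  3        26.25        24.1806        72.5418
  4        26.25        23.5277        94.1108
  5        26.25        22.8924       114.4621
  6     1,026.25       870.8197     5,224.9183
  Σ                    991.8133     5,581.2775
P = 991.8133; D_Mac = 5.62735 half-year periods = 2.81367 yrs; D_mod = 2.81367/(1+0.02775) = 2.73770 yrs.
ΔP/P ≈ -D_mod · Δy = -2.73770 × (+0.0185) = -0.050647 = -5.0647%.

-5.06%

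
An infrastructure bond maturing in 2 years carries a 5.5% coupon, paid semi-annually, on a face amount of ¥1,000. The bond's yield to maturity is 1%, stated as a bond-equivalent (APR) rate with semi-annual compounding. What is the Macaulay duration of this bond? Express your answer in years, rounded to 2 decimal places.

Periodic yield y = 0.005. Discount each cash flow and weight by its period:
  t   CF        PV=CF/(1+0.005)^t    t·PV
  1        27.50        27.3632        27.3632
  2        27.50        27.2270        54.4541
  3        27.50        27.0916        81.2748
  4     1,027.50     1,007.2043     4,028.8173
  Σ                  1,088.8862     4,191.9094
Price P = Σ PV = 1,088.8862.
Macaulay duration = Σ(t·PV) / P = 4,191.9094 / 1,088.8862 = 3.84972 half-year periods.
In years: 3.84972 / 2 = 1.92486 years.

1.92 years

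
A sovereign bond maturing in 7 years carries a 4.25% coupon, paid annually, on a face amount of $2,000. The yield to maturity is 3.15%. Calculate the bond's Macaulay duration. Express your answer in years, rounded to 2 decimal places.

Periodic yield y = 0.0315. Discount each cash flow and weight by its year:
  t   CF        PV=CF/(1+0.0315)^t    t·PV
  1        85.00        82.4043        82.4043
  2        85.00        79.8878       159.7756
  3        85.00        77.4482       232.3445
  4        85.00        75.0831       300.3323
  5        85.00        72.7902       363.9509
  6        85.00        70.5673       423.4038
  7     2,085.00     1,678.1139    11,746.7973
  Σ                  2,136.2947    13,309.0086
Price P = Σ PV = 2,136.2947.
Macaulay duration = Σ(t·PV) / P = 13,309.0086 / 2,136.2947 = 6.22995 years.

6.23 years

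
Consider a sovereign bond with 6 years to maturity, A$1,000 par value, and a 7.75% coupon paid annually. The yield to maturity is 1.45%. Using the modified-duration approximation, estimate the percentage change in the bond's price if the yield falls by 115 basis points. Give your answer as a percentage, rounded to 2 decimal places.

+5.86%

Periodic yield y = 0.0145. Modified duration first:
  t   CF        PV=CF/(1+0.0145)^t    t·PV
  1        77.50        76.3923        76.3923
  2        77.50        75.3005       150.6009
  3        77.50        74.2242       222.6726
  4        77.50        73.1633       292.6533
  5        77.50        72.1176       360.5881
  6     1,077.50       988.3368     5,930.0209
  Σ                  1,359.5347     7,032.9282
P = 1,359.5347; D_Mac = 5.17304 yrs; D_mod = 5.17304/(1+0.0145) = 5.09910 yrs.
ΔP/P ≈ -D_mod · Δy = -5.09910 × (-0.0115) = +0.058640 = +5.8640%.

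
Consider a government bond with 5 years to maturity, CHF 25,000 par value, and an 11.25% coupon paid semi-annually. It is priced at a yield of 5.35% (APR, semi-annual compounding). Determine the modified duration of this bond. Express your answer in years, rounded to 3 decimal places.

3.977 years

Periodic yield y = 0.02675. First find Macaulay duration:
  t   CF        PV=CF/(1+0.02675)^t    t·PV
  1     1,406.25     1,369.6129     1,369.6129
  2     1,406.25     1,333.9302     2,667.8604
  3     1,406.25     1,299.1772     3,897.5317
  4     1,406.25     1,265.3297     5,061.3187
  5     1,406.25     1,232.3639     6,161.8196
  6     1,406.25     1,200.2571     7,201.5423
  7     1,406.25     1,168.9867     8,182.9066
  8     1,406.25     1,138.5310     9,108.2476
  9     1,406.25     1,108.8687     9,979.8185
  10   26,406.25    20,279.6108   202,796.1078
  Σ                 31,396.6681   256,426.7661
P = 31,396.6681; Macaulay duration = 256,426.7661 / 31,396.6681 = 8.16732 half-year periods = 4.08366 years.
Modified duration = D_Mac / (1 + y) = 4.08366 / 1.02675 = 3.97727 years.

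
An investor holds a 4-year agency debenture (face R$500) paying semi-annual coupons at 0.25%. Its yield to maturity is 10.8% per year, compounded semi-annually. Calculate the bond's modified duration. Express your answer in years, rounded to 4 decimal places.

3.7736 years

Periodic yield y = 0.054. First find Macaulay duration:
  t   CF        PV=CF/(1+0.054)^t    t·PV
  1        0.625         0.5930         0.5930
  2        0.625         0.5626         1.1252
  3        0.625         0.5338         1.6013
  4        0.625         0.5064         2.0257
  5        0.625         0.4805         2.4024
  6        0.625         0.4559         2.7352
  7        0.625         0.4325         3.0276
  8      500.625       328.6909     2,629.5270
  Σ                    332.2555     2,643.0374
P = 332.2555; Macaulay duration = 2,643.0374 / 332.2555 = 7.95483 half-year periods = 3.97742 years.
Modified duration = D_Mac / (1 + y) = 3.97742 / 1.054 = 3.77364 years.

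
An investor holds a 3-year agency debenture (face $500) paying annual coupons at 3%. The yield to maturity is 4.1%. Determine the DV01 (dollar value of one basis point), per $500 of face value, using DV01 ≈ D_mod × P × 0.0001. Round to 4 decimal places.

$0.1356

Periodic yield y = 0.041.
  t   CF        PV=CF/(1+0.041)^t    t·PV
  1        15.00        14.4092        14.4092
  2        15.00        13.8417        27.6834
  3       515.00       456.5150     1,369.5450
  Σ                    484.7659     1,411.6376
P = 484.7659; D_Mac = 2.91200 yrs; D_mod = 2.79731 yrs.
DV01 ≈ 2.79731 × 484.7659 × 0.0001 = 0.135604.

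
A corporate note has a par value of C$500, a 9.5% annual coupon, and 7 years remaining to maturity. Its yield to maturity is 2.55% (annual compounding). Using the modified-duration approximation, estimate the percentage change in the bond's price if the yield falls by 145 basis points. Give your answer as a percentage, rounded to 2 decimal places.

Periodic yield y = 0.0255. Modified duration first:
  t   CF        PV=CF/(1+0.0255)^t    t·PV
  1        47.50        46.3189        46.3189
  2        47.50        45.1671        90.3342
  3        47.50        44.0440       132.1320
  4        47.50        42.9488       171.7952
  5        47.50        41.8808       209.4042
  6        47.50        40.8394       245.0366
  7       547.50       459.0230     3,213.1612
  Σ                    720.2220     4,108.1821
P = 720.2220; D_Mac = 5.70405 yrs; D_mod = 5.70405/(1+0.0255) = 5.56221 yrs.
ΔP/P ≈ -D_mod · Δy = -5.56221 × (-0.0145) = +0.080652 = +8.0652%.

+8.07%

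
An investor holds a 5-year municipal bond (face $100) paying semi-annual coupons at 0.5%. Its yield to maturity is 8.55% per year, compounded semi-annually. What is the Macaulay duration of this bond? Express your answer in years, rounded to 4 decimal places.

4.9285 years

Periodic yield y = 0.04275. Discount each cash flow and weight by its period:
  t   CF        PV=CF/(1+0.04275)^t    t·PV
  1         0.25         0.2398         0.2398
  2         0.25         0.2299         0.4598
  3         0.25         0.2205         0.6615
  4         0.25         0.2115         0.8458
  5         0.25         0.2028         1.0139
  6         0.25         0.1945         1.1668
  7         0.25         0.1865         1.3055
  8         0.25         0.1789         1.4308
  9         0.25         0.1715         1.5437
  10      100.25        65.9603       659.6027
  Σ                     67.7960       668.2704
Price P = Σ PV = 67.7960.
Macaulay duration = Σ(t·PV) / P = 668.2704 / 67.7960 = 9.85707 half-year periods.
In years: 9.85707 / 2 = 4.92854 years.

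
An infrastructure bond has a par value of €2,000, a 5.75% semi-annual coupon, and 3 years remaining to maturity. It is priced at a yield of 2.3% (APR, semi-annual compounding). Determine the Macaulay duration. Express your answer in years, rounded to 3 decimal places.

2.809 years

Periodic yield y = 0.0115. Discount each cash flow and weight by its period:
  t   CF        PV=CF/(1+0.0115)^t    t·PV
  1        57.50        56.8463        56.8463
  2        57.50        56.2000       112.3999
  3        57.50        55.5610       166.6830
  4        57.50        54.9293       219.7173
  5        57.50        54.3048       271.5241
  6     2,057.50     1,921.0759    11,526.4553
  Σ                  2,198.9173    12,353.6260
Price P = Σ PV = 2,198.9173.
Macaulay duration = Σ(t·PV) / P = 12,353.6260 / 2,198.9173 = 5.61805 half-year periods.
In years: 5.61805 / 2 = 2.80902 years.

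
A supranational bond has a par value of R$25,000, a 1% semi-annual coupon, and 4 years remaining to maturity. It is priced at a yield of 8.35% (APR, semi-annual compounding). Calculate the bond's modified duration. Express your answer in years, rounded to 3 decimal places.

3.761 years

Periodic yield y = 0.04175. First find Macaulay duration:
  t   CF        PV=CF/(1+0.04175)^t    t·PV
  1       125.00       119.9904       119.9904
  2       125.00       115.1816       230.3631
  3       125.00       110.5655       331.6964
  4       125.00       106.1344       424.5374
  5       125.00       101.8808       509.4041
  6       125.00        97.7978       586.7866
  7       125.00        93.8784       657.1485
  8    25,125.00    18,113.3174   144,906.5392
  Σ                 18,858.7461   147,766.4658
P = 18,858.7461; Macaulay duration = 147,766.4658 / 18,858.7461 = 7.83543 half-year periods = 3.91772 years.
Modified duration = D_Mac / (1 + y) = 3.91772 / 1.04175 = 3.76071 years.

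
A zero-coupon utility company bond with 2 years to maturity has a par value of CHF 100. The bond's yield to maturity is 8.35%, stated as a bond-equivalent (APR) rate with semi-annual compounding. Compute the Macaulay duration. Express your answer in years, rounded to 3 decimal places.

2.000 years

A zero-coupon bond has a single cash flow at maturity, so its Macaulay duration equals its maturity: 2 years.
(Equivalently: 4 semi-annual periods ÷ 2 = 2 years.)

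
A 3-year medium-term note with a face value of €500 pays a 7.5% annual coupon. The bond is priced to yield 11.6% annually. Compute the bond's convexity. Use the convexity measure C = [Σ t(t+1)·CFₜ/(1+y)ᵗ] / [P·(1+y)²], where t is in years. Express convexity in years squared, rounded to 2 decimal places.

With y = 0.116:
  t   CF        PV=CF/(1+0.116)^t    t·PV        t(t+1)·PV
  1        37.50        33.6022        33.6022          67.2043
  2        37.50        30.1095        60.2189         180.6567
  3       537.50       386.7104     1,160.1313       4,640.5252
  Σ                    450.4220     1,253.9523       4,888.3862
P = 450.4220.
Convexity = Σ t(t+1)·PV / [P·(1+y)²] = 4,888.3862 / (450.4220 × 1.245456) = 8.71400.

8.71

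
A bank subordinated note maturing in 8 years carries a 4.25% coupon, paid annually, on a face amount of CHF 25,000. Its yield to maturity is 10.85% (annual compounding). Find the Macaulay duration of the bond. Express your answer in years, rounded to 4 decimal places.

6.6528 years

Periodic yield y = 0.1085. Discount each cash flow and weight by its year:
  t   CF        PV=CF/(1+0.1085)^t    t·PV
  1     1,062.50       958.5025       958.5025
  2     1,062.50       864.6842     1,729.3685
  3     1,062.50       780.0489     2,340.1468
  4     1,062.50       703.6977     2,814.7909
  5     1,062.50       634.8198     3,174.0989
  6     1,062.50       572.6836     3,436.1017
  7     1,062.50       516.6293     3,616.4053
  8    26,062.50    11,432.2179    91,457.7430
  Σ                 16,463.2840   109,527.1576
Price P = Σ PV = 16,463.2840.
Macaulay duration = Σ(t·PV) / P = 109,527.1576 / 16,463.2840 = 6.65281 years.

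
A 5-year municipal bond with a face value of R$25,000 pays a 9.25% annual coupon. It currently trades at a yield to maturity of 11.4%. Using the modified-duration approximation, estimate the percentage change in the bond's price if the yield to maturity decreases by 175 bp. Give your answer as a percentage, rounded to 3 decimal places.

Periodic yield y = 0.114. Modified duration first:
  t   CF        PV=CF/(1+0.114)^t    t·PV
  1     2,312.50     2,075.8528     2,075.8528
  2     2,312.50     1,863.4226     3,726.8452
  3     2,312.50     1,672.7312     5,018.1937
  4     2,312.50     1,501.5541     6,006.2163
  5    27,312.50    15,919.7228    79,598.6138
  Σ                 23,033.2835    96,425.7218
P = 23,033.2835; D_Mac = 4.18636 yrs; D_mod = 4.18636/(1+0.114) = 3.75796 yrs.
ΔP/P ≈ -D_mod · Δy = -3.75796 × (-0.0175) = +0.065764 = +6.5764%.

+6.576%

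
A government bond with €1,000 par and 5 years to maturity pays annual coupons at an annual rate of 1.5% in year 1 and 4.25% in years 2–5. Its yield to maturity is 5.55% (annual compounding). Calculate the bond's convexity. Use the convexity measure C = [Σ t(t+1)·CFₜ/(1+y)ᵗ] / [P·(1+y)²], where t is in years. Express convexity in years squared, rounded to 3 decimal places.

With y = 0.0555:
  t   CF        PV=CF/(1+0.0555)^t    t·PV        t(t+1)·PV
  1        15.00        14.2113        14.2113          28.4225
  2        42.50        38.1481        76.2961         228.8884
  3        42.50        36.1422       108.4265         433.7060
  4        42.50        34.2418       136.9670         684.8350
  5     1,042.50       795.7651     3,978.8254      23,872.9523
  Σ                    918.5083     4,314.7263      25,248.8043
P = 918.5083.
Convexity = Σ t(t+1)·PV / [P·(1+y)²] = 25,248.8043 / (918.5083 × 1.114080) = 24.67410.

24.674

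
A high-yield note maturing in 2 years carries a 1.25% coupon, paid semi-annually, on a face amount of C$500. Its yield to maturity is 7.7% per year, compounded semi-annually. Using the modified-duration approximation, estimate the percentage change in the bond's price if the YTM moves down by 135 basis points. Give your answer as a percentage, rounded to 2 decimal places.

Periodic yield y = 0.0385. Modified duration first:
  t   CF        PV=CF/(1+0.0385)^t    t·PV
  1        3.125         3.0091         3.0091
  2        3.125         2.8976         5.7952
  3        3.125         2.7902         8.3705
  4      503.125       432.5635     1,730.2541
  Σ                    441.2604     1,747.4289
P = 441.2604; D_Mac = 3.96009 half-year periods = 1.98004 yrs; D_mod = 1.98004/(1+0.0385) = 1.90664 yrs.
ΔP/P ≈ -D_mod · Δy = -1.90664 × (-0.0135) = +0.025740 = +2.5740%.

+2.57%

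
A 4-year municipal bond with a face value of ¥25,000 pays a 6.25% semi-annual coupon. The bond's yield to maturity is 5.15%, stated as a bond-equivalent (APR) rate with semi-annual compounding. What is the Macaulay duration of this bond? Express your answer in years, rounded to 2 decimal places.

3.61 years

Periodic yield y = 0.02575. Discount each cash flow and weight by its period:
  t   CF        PV=CF/(1+0.02575)^t    t·PV
  1       781.25       761.6378       761.6378
  2       781.25       742.5180     1,485.0360
  3       781.25       723.8781     2,171.6344
  4       781.25       705.7062     2,822.8248
  5       781.25       687.9904     3,439.9522
  6       781.25       670.7194     4,024.3165
  7       781.25       653.8820     4,577.1737
  8    25,781.25    21,036.4167   168,291.3337
  Σ                 25,982.7486   187,573.9089
Price P = Σ PV = 25,982.7486.
Macaulay duration = Σ(t·PV) / P = 187,573.9089 / 25,982.7486 = 7.21917 half-year periods.
In years: 7.21917 / 2 = 3.60959 years.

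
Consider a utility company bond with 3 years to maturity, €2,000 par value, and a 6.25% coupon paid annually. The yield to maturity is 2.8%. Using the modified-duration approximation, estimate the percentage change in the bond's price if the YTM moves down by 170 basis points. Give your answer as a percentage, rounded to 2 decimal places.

Periodic yield y = 0.028. Modified duration first:
  t   CF        PV=CF/(1+0.028)^t    t·PV
  1       125.00       121.5953       121.5953
  2       125.00       118.2834       236.5668
  3     2,125.00     1,956.0484     5,868.1451
  Σ                  2,195.9271     6,226.3072
P = 2,195.9271; D_Mac = 2.83539 yrs; D_mod = 2.83539/(1+0.028) = 2.75816 yrs.
ΔP/P ≈ -D_mod · Δy = -2.75816 × (-0.017) = +0.046889 = +4.6889%.

+4.69%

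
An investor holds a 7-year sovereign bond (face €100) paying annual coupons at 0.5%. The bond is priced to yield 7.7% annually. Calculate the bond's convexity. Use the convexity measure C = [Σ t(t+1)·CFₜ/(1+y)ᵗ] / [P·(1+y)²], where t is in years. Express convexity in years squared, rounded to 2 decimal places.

With y = 0.077:
  t   CF        PV=CF/(1+0.077)^t    t·PV        t(t+1)·PV
  1         0.50         0.4643         0.4643           0.9285
  2         0.50         0.4311         0.8621           2.5864
  3         0.50         0.4002         1.2007           4.8029
  4         0.50         0.3716         1.4865           7.4325
  5         0.50         0.3451         1.7253          10.3517
  6         0.50         0.3204         1.9223          13.4563
  7       100.50        59.7938       418.5566       3,348.4527
  Σ                     62.1264       426.2178       3,388.0110
P = 62.1264.
Convexity = Σ t(t+1)·PV / [P·(1+y)²] = 3,388.0110 / (62.1264 × 1.159929) = 47.01506.

47.02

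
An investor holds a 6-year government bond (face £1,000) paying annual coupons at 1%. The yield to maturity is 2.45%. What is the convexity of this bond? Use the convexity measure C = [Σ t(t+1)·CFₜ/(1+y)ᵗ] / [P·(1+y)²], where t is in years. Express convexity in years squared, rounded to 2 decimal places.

38.65

With y = 0.0245:
  t   CF        PV=CF/(1+0.0245)^t    t·PV        t(t+1)·PV
  1        10.00         9.7609         9.7609          19.5217
  2        10.00         9.5274        19.0549          57.1646
  3        10.00         9.2996        27.8988         111.5952
  4        10.00         9.0772        36.3088         181.5441
  5        10.00         8.8601        44.3007         265.8040
  6     1,010.00       873.4732     5,240.8394      36,685.8755
  Σ                    919.9985     5,378.1634      37,321.5050
P = 919.9985.
Convexity = Σ t(t+1)·PV / [P·(1+y)²] = 37,321.5050 / (919.9985 × 1.049600) = 38.64988.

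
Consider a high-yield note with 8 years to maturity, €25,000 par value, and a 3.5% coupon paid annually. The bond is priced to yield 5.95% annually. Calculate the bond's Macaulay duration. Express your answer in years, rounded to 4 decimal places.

Periodic yield y = 0.0595. Discount each cash flow and weight by its year:
  t   CF        PV=CF/(1+0.0595)^t    t·PV
  1       875.00       825.8613       825.8613
  2       875.00       779.4821     1,558.9641
  3       875.00       735.7075     2,207.1224
  4       875.00       694.3912     2,777.5648
  5       875.00       655.3952     3,276.9759
  6       875.00       618.5891     3,711.5348
  7       875.00       583.8501     4,086.9504
  8    25,875.00    16,295.6868   130,365.4947
  Σ                 21,188.9632   148,810.4685
Price P = Σ PV = 21,188.9632.
Macaulay duration = Σ(t·PV) / P = 148,810.4685 / 21,188.9632 = 7.02302 years.

7.0230 years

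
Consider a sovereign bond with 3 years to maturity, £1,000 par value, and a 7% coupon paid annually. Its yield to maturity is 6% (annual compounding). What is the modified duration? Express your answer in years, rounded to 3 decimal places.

2.652 years

Periodic yield y = 0.06. First find Macaulay duration:
  t   CF        PV=CF/(1+0.06)^t    t·PV
  1        70.00        66.0377        66.0377
  2        70.00        62.2998       124.5995
  3     1,070.00       898.3926     2,695.1779
  Σ                  1,026.7301     2,885.8151
P = 1,026.7301; Macaulay duration = 2,885.8151 / 1,026.7301 = 2.81069 years.
Modified duration = D_Mac / (1 + y) = 2.81069 / 1.06 = 2.65159 years.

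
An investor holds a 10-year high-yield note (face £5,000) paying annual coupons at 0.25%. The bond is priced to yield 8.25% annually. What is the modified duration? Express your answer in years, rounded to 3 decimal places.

9.070 years

Periodic yield y = 0.0825. First find Macaulay duration:
  t   CF        PV=CF/(1+0.0825)^t    t·PV
  1        12.50        11.5473        11.5473
  2        12.50        10.6673        21.3346
  3        12.50         9.8543        29.5629
  4        12.50         9.1033        36.4132
  5        12.50         8.4095        42.0475
  6        12.50         7.7686        46.6116
  7        12.50         7.1765        50.2357
  8        12.50         6.6296        53.0367
  9        12.50         6.1243        55.1190
  10    5,012.50     2,268.6909    22,686.9093
  Σ                  2,345.9717    23,032.8179
P = 2,345.9717; Macaulay duration = 23,032.8179 / 2,345.9717 = 9.81803 years.
Modified duration = D_Mac / (1 + y) = 9.81803 / 1.0825 = 9.06977 years.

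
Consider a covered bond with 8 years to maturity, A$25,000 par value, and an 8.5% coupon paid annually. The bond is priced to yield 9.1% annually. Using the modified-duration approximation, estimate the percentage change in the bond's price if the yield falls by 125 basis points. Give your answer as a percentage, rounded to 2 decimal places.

+6.97%

Periodic yield y = 0.091. Modified duration first:
  t   CF        PV=CF/(1+0.091)^t    t·PV
  1     2,125.00     1,947.7544     1,947.7544
  2     2,125.00     1,785.2927     3,570.5854
  3     2,125.00     1,636.3820     4,909.1459
  4     2,125.00     1,499.8918     5,999.5672
  5     2,125.00     1,374.7863     6,873.9313
  6     2,125.00     1,260.1157     7,560.6943
  7     2,125.00     1,155.0098     8,085.0688
  8    27,125.00    13,513.6212   108,108.9699
  Σ                 24,172.8539   147,055.7172
P = 24,172.8539; D_Mac = 6.08351 yrs; D_mod = 6.08351/(1+0.091) = 5.57608 yrs.
ΔP/P ≈ -D_mod · Δy = -5.57608 × (-0.0125) = +0.069701 = +6.9701%.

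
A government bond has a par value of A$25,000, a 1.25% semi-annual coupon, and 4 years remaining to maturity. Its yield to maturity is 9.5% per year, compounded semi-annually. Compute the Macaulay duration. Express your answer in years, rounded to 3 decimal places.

3.895 years

Periodic yield y = 0.0475. Discount each cash flow and weight by its period:
  t   CF        PV=CF/(1+0.0475)^t    t·PV
  1       156.25       149.1647       149.1647
  2       156.25       142.4006       284.8013
  3       156.25       135.9433       407.8300
  4       156.25       129.7788       519.1154
  5       156.25       123.8939       619.4694
  6       156.25       118.2758       709.6547
  7       156.25       112.9124       790.3871
  8    25,156.25    17,354.5617   138,836.4933
  Σ                 18,266.9313   142,316.9159
Price P = Σ PV = 18,266.9313.
Macaulay duration = Σ(t·PV) / P = 142,316.9159 / 18,266.9313 = 7.79096 half-year periods.
In years: 7.79096 / 2 = 3.89548 years.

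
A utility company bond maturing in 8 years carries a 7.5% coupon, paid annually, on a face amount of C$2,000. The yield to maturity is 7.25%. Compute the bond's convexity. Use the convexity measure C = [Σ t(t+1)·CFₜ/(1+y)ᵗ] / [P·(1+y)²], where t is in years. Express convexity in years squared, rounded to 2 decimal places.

45.27

With y = 0.0725:
  t   CF        PV=CF/(1+0.0725)^t    t·PV        t(t+1)·PV
  1       150.00       139.8601       139.8601         279.7203
  2       150.00       130.4057       260.8114         782.4343
  3       150.00       121.5904       364.7713       1,459.0850
  4       150.00       113.3710       453.4841       2,267.4204
  5       150.00       105.7072       528.5362       3,171.2174
  6       150.00        98.5615       591.3692       4,139.5844
  7       150.00        91.8989       643.2921       5,146.3365
  8     2,150.00     1,228.1744     9,825.3955      88,428.5593
  Σ                  2,029.5694    12,807.5199     105,674.3577
P = 2,029.5694.
Convexity = Σ t(t+1)·PV / [P·(1+y)²] = 105,674.3577 / (2,029.5694 × 1.150256) = 45.26590.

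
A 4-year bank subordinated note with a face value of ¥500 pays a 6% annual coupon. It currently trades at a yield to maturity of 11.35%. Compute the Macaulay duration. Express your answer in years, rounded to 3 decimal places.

3.639 years

Periodic yield y = 0.1135. Discount each cash flow and weight by its year:
  t   CF        PV=CF/(1+0.1135)^t    t·PV
  1        30.00        26.9421        26.9421
  2        30.00        24.1958        48.3917
  3        30.00        21.7295        65.1886
  4       530.00       344.7585     1,379.0340
  Σ                    417.6260     1,519.5564
Price P = Σ PV = 417.6260.
Macaulay duration = Σ(t·PV) / P = 1,519.5564 / 417.6260 = 3.63856 years.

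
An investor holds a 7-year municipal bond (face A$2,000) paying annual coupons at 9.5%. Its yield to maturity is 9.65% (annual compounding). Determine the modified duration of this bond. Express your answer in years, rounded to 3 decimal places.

4.937 years

Periodic yield y = 0.0965. First find Macaulay duration:
  t   CF        PV=CF/(1+0.0965)^t    t·PV
  1       190.00       173.2786       173.2786
  2       190.00       158.0288       316.0577
  3       190.00       144.1211       432.3634
  4       190.00       131.4374       525.7497
  5       190.00       119.8700       599.3499
  6       190.00       109.3205       655.9233
  7     2,190.00     1,149.1684     8,044.1786
  Σ                  1,985.2249    10,746.9011
P = 1,985.2249; Macaulay duration = 10,746.9011 / 1,985.2249 = 5.41344 years.
Modified duration = D_Mac / (1 + y) = 5.41344 / 1.0965 = 4.93702 years.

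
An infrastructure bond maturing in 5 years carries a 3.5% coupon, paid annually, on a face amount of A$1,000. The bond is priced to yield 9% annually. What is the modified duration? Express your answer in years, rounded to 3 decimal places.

4.242 years

Periodic yield y = 0.09. First find Macaulay duration:
  t   CF        PV=CF/(1+0.09)^t    t·PV
  1        35.00        32.1101        32.1101
  2        35.00        29.4588        58.9176
  3        35.00        27.0264        81.0793
  4        35.00        24.7949        99.1795
  5     1,035.00       672.6790     3,363.3949
  Σ                    786.0692     3,634.6814
P = 786.0692; Macaulay duration = 3,634.6814 / 786.0692 = 4.62387 years.
Modified duration = D_Mac / (1 + y) = 4.62387 / 1.09 = 4.24208 years.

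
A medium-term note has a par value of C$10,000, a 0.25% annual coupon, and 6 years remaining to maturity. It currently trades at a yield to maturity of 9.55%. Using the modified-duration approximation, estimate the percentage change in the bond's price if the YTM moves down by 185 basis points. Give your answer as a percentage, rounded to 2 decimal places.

Periodic yield y = 0.0955. Modified duration first:
  t   CF        PV=CF/(1+0.0955)^t    t·PV
  1        25.00        22.8206        22.8206
  2        25.00        20.8312        41.6625
  3        25.00        19.0153        57.0459
  4        25.00        17.3576        69.4305
  5        25.00        15.8445        79.2224
  6    10,025.00     5,799.7609    34,798.5654
  Σ                  5,895.6302    35,068.7473
P = 5,895.6302; D_Mac = 5.94826 yrs; D_mod = 5.94826/(1+0.0955) = 5.42972 yrs.
ΔP/P ≈ -D_mod · Δy = -5.42972 × (-0.0185) = +0.100450 = +10.0450%.

+10.04%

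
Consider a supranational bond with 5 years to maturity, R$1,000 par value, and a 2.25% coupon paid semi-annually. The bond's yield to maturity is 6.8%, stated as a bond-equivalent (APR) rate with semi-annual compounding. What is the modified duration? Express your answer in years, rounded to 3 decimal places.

4.567 years

Periodic yield y = 0.034. First find Macaulay duration:
  t   CF        PV=CF/(1+0.034)^t    t·PV
  1        11.25        10.8801        10.8801
  2        11.25        10.5223        21.0446
  3        11.25        10.1763        30.5290
  4        11.25         9.8417        39.3668
  5        11.25         9.5181        47.5905
  6        11.25         9.2051        55.2307
  7        11.25         8.9024        62.3170
  8        11.25         8.6097        68.8776
  9        11.25         8.3266        74.9394
  10    1,011.25       723.8576     7,238.5761
  Σ                    809.8400     7,649.3519
P = 809.8400; Macaulay duration = 7,649.3519 / 809.8400 = 9.44551 half-year periods = 4.72276 years.
Modified duration = D_Mac / (1 + y) = 4.72276 / 1.034 = 4.56746 years.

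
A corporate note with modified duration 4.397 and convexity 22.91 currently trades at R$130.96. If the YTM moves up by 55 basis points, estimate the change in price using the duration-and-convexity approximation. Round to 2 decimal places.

Duration effect: -D_mod·Δy = -4.397 × (+0.0055) = -0.0241835
Convexity effect: ½·C·(Δy)² = 0.5 × 22.91 × (0.0055)² = +0.00034651375
ΔP/P ≈ -0.0241835 + 0.00034651375 = -0.02383698625
ΔP ≈ 130.96 × (-0.02383698625) = -3.1216917193.

-R$3.12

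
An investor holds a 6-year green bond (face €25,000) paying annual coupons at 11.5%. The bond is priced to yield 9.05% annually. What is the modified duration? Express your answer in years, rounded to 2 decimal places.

4.33 years

Periodic yield y = 0.0905. First find Macaulay duration:
  t   CF        PV=CF/(1+0.0905)^t    t·PV
  1     2,875.00     2,636.4053     2,636.4053
  2     2,875.00     2,417.6115     4,835.2230
  3     2,875.00     2,216.9752     6,650.9257
  4     2,875.00     2,032.9897     8,131.9586
  5     2,875.00     1,864.2730     9,321.3648
  6    27,875.00    16,575.2794    99,451.6761
  Σ                 27,743.5340   131,027.5535
P = 27,743.5340; Macaulay duration = 131,027.5535 / 27,743.5340 = 4.72281 years.
Modified duration = D_Mac / (1 + y) = 4.72281 / 1.0905 = 4.33087 years.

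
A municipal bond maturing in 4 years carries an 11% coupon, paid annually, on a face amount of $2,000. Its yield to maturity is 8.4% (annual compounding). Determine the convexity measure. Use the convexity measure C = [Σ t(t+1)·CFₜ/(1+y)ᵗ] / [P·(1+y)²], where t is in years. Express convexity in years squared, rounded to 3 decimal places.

With y = 0.084:
  t   CF        PV=CF/(1+0.084)^t    t·PV        t(t+1)·PV
  1       220.00       202.9520       202.9520         405.9041
  2       220.00       187.2251       374.4502       1,123.3507
  3       220.00       172.7169       518.1507       2,072.6028
  4     2,220.00     1,607.8141     6,431.2566      32,156.2829
  Σ                  2,170.7082     7,526.8096      35,758.1405
P = 2,170.7082.
Convexity = Σ t(t+1)·PV / [P·(1+y)²] = 35,758.1405 / (2,170.7082 × 1.175056) = 14.01893.

14.019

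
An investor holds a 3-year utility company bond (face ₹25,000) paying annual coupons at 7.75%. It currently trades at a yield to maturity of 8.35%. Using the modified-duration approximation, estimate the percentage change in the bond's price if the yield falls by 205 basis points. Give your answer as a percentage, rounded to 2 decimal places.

Periodic yield y = 0.0835. Modified duration first:
  t   CF        PV=CF/(1+0.0835)^t    t·PV
  1     1,937.50     1,788.1864     1,788.1864
  2     1,937.50     1,650.3797     3,300.7595
  3    26,937.50    21,177.2976    63,531.8929
  Σ                 24,615.8638    68,620.8388
P = 24,615.8638; D_Mac = 2.78767 yrs; D_mod = 2.78767/(1+0.0835) = 2.57284 yrs.
ΔP/P ≈ -D_mod · Δy = -2.57284 × (-0.0205) = +0.052743 = +5.2743%.

+5.27%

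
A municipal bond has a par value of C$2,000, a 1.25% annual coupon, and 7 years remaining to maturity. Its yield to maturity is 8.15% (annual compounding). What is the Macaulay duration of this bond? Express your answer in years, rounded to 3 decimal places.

6.666 years

Periodic yield y = 0.0815. Discount each cash flow and weight by its year:
  t   CF        PV=CF/(1+0.0815)^t    t·PV
  1        25.00        23.1160        23.1160
  2        25.00        21.3741        42.7481
  3        25.00        19.7633        59.2900
  4        25.00        18.2740        73.0960
  5        25.00        16.8969        84.4846
  6        25.00        15.6236        93.7415
  7     2,025.00     1,170.1441     8,191.0090
  Σ                  1,285.1921     8,567.4853
Price P = Σ PV = 1,285.1921.
Macaulay duration = Σ(t·PV) / P = 8,567.4853 / 1,285.1921 = 6.66631 years.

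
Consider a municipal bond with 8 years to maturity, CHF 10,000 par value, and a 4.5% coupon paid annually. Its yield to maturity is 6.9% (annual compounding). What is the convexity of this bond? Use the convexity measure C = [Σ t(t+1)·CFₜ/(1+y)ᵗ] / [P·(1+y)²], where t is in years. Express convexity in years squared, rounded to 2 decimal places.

With y = 0.069:
  t   CF        PV=CF/(1+0.069)^t    t·PV        t(t+1)·PV
  1       450.00       420.9542       420.9542         841.9083
  2       450.00       393.7831       787.5663       2,362.6988
  3       450.00       368.3659     1,105.0976       4,420.3906
  4       450.00       344.5892     1,378.3569       6,891.7845
  5       450.00       322.3473     1,611.7363       9,670.4179
  6       450.00       301.5409     1,809.2456      12,664.7194
  7       450.00       282.0776     1,974.5431      15,796.3448
  8    10,450.00     6,127.6598    49,021.2787     441,191.5086
  Σ                  8,561.3180    58,108.7787     493,839.7729
P = 8,561.3180.
Convexity = Σ t(t+1)·PV / [P·(1+y)²] = 493,839.7729 / (8,561.3180 × 1.142761) = 50.47659.

50.48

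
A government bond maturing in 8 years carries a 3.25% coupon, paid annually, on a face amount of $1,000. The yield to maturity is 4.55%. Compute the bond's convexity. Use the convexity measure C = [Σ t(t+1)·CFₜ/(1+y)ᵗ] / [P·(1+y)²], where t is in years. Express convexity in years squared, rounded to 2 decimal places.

56.39

With y = 0.0455:
  t   CF        PV=CF/(1+0.0455)^t    t·PV        t(t+1)·PV
  1        32.50        31.0856        31.0856          62.1712
  2        32.50        29.7328        59.4655         178.3966
  3        32.50        28.4388        85.3164         341.2656
  4        32.50        27.2011       108.8046         544.0229
  5        32.50        26.0174       130.0868         780.5207
  6        32.50        24.8851       149.3105       1,045.1736
  7        32.50        23.8021       166.6146       1,332.9171
  8     1,032.50       723.2655     5,786.1242      52,075.1176
  Σ                    914.4284     6,516.8082      56,359.5853
P = 914.4284.
Convexity = Σ t(t+1)·PV / [P·(1+y)²] = 56,359.5853 / (914.4284 × 1.093070) = 56.38584.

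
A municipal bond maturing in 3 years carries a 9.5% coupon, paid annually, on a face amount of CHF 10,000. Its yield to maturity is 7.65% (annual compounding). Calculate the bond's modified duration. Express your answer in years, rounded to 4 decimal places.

Periodic yield y = 0.0765. First find Macaulay duration:
  t   CF        PV=CF/(1+0.0765)^t    t·PV
  1       950.00       882.4895       882.4895
  2       950.00       819.7766     1,639.5533
  3    10,950.00     8,777.5238    26,332.5715
  Σ                 10,479.7900    28,854.6143
P = 10,479.7900; Macaulay duration = 28,854.6143 / 10,479.7900 = 2.75336 years.
Modified duration = D_Mac / (1 + y) = 2.75336 / 1.0765 = 2.55769 years.

2.5577 years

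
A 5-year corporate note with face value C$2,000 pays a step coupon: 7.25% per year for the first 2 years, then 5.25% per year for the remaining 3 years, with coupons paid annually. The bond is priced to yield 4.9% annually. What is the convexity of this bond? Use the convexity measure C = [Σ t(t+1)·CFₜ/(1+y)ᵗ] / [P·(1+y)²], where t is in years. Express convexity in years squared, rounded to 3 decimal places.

23.145

With y = 0.049:
  t   CF        PV=CF/(1+0.049)^t    t·PV        t(t+1)·PV
  1       145.00       138.2269       138.2269         276.4538
  2       145.00       131.7701       263.5403         790.6209
  3       105.00        90.9626       272.8878       1,091.5511
  4       105.00        86.7136       346.8545       1,734.2725
  5     2,105.00     1,657.1990     8,285.9949      49,715.9696
  Σ                  2,104.8722     9,307.5044      53,608.8679
P = 2,104.8722.
Convexity = Σ t(t+1)·PV / [P·(1+y)²] = 53,608.8679 / (2,104.8722 × 1.100401) = 23.14515.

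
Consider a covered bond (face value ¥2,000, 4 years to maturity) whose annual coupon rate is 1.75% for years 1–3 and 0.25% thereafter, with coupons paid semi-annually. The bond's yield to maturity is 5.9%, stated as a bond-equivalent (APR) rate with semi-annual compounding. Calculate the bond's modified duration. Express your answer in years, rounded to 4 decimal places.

3.7592 years

Periodic yield y = 0.0295. First find Macaulay duration:
  t   CF        PV=CF/(1+0.0295)^t    t·PV
  1        17.50        16.9985        16.9985
  2        17.50        16.5115        33.0229
  3        17.50        16.0383        48.1150
  4        17.50        15.5788        62.3150
  5        17.50        15.1323        75.6617
  6        17.50        14.6987        88.1924
  7         2.50         2.0396        14.2775
  8     2,002.50     1,586.9444    12,695.5554
  Σ                  1,683.9422    13,034.1385
P = 1,683.9422; Macaulay duration = 13,034.1385 / 1,683.9422 = 7.74025 half-year periods = 3.87013 years.
Modified duration = D_Mac / (1 + y) = 3.87013 / 1.0295 = 3.75923 years.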